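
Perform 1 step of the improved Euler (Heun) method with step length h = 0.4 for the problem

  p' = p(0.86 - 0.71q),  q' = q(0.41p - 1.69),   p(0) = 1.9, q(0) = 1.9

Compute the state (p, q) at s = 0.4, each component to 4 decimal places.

1.7150, 1.2970

Heun on (p,q): k1 = f(s_n, state_n); k2 = f(s_n + h, state_n + h·k1); state_{n+1} = state_n + (h/2)·(k1 + k2).
0.000000: (1.900000, 1.900000)
  k1 = (-0.929100, -1.730900)
  predictor → (1.528360, 1.207640)
  k2 = (0.003936, -1.284171)
  → (1.714967, 1.296986)
(p(0.4), q(0.4)) ≈ (1.7150, 1.2970)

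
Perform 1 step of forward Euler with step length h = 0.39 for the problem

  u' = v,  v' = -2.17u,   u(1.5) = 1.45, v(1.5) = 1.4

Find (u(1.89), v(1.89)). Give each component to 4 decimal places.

1.9960, 0.1729

Euler on (u,v): u_{n+1} = u_n + h·u', v_{n+1} = v_n + h·v'.
1.500000: (1.450000, 1.400000); f=(1.400000, -3.146500) → (1.996000, 0.172865)
(u(1.89), v(1.89)) ≈ (1.9960, 0.1729)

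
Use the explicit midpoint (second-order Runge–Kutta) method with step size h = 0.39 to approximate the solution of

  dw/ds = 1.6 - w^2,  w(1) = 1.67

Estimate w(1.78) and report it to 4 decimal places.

Midpoint: k1 = f(s_n, w_n); k2 = f(s_n + h/2, w_n + (h/2)·k1); w_{n+1} = w_n + h·k2.
s=1.000000, w=1.670000:
  k1 = f(1.000000, 1.670000) = -1.188900
  k2 = f(1.195000, 1.438165) = -0.468317
  w ← 1.670000 + 0.39·(-0.468317) = 1.487356
s=1.390000, w=1.487356:
  k1 = f(1.390000, 1.487356) = -0.612229
  k2 = f(1.585000, 1.367972) = -0.271347
  w ← 1.487356 + 0.39·(-0.271347) = 1.381531
w(1.78) ≈ 1.3815

1.3815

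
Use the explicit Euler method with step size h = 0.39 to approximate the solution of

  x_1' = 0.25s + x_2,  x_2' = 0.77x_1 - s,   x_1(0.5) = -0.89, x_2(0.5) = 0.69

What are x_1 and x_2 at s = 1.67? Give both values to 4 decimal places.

Euler on (x_1,x_2): x_1_{n+1} = x_1_n + h·x_1', x_2_{n+1} = x_2_n + h·x_2'.
0.500000: (-0.890000, 0.690000); f=(0.815000, -1.185300) → (-0.572150, 0.227733)
0.890000: (-0.572150, 0.227733); f=(0.450233, -1.330556) → (-0.396559, -0.291184)
1.280000: (-0.396559, -0.291184); f=(0.028816, -1.585351) → (-0.385321, -0.909470)
(x_1(1.67), x_2(1.67)) ≈ (-0.3853, -0.9095)

-0.3853, -0.9095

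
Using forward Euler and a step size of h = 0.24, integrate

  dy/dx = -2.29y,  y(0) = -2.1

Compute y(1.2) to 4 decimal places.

-0.0389

Euler: y_{n+1} = y_n + h·f(x_n, y_n).
x=0.000000, y=-2.100000: f=4.809000 → y ← -2.100000 + 0.24·4.809000 = -0.945840
x=0.240000, y=-0.945840: f=2.165974 → y ← -0.945840 + 0.24·2.165974 = -0.426006
x=0.480000, y=-0.426006: f=0.975555 → y ← -0.426006 + 0.24·0.975555 = -0.191873
x=0.720000, y=-0.191873: f=0.439390 → y ← -0.191873 + 0.24·0.439390 = -0.086420
x=0.960000, y=-0.086420: f=0.197901 → y ← -0.086420 + 0.24·0.197901 = -0.038923
y(1.2) ≈ -0.0389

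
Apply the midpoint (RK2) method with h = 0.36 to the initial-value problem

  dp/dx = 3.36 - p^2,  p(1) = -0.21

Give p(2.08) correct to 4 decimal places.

1.6523

Midpoint: k1 = f(x_n, p_n); k2 = f(x_n + h/2, p_n + (h/2)·k1); p_{n+1} = p_n + h·k2.
x=1.000000, p=-0.210000:
  k1 = f(1.000000, -0.210000) = 3.315900
  k2 = f(1.180000, 0.386862) = 3.210338
  p ← -0.210000 + 0.36·3.210338 = 0.945722
x=1.360000, p=0.945722:
  k1 = f(1.360000, 0.945722) = 2.465611
  k2 = f(1.540000, 1.389532) = 1.429202
  p ← 0.945722 + 0.36·1.429202 = 1.460234
x=1.720000, p=1.460234:
  k1 = f(1.720000, 1.460234) = 1.227716
  k2 = f(1.900000, 1.681223) = 0.533489
  p ← 1.460234 + 0.36·0.533489 = 1.652290
p(2.08) ≈ 1.6523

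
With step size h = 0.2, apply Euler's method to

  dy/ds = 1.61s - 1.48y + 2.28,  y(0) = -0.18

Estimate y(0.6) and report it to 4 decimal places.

1.1144

Euler: y_{n+1} = y_n + h·f(s_n, y_n).
s=0.000000, y=-0.180000: f=2.546400 → y ← -0.180000 + 0.2·2.546400 = 0.329280
s=0.200000, y=0.329280: f=2.114666 → y ← 0.329280 + 0.2·2.114666 = 0.752213
s=0.400000, y=0.752213: f=1.810725 → y ← 0.752213 + 0.2·1.810725 = 1.114358
y(0.6) ≈ 1.1144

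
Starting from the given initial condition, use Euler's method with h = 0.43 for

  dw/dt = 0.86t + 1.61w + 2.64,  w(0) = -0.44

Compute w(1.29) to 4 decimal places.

4.7620

Euler: w_{n+1} = w_n + h·f(t_n, w_n).
t=0.000000, w=-0.440000: f=1.931600 → w ← -0.440000 + 0.43·1.931600 = 0.390588
t=0.430000, w=0.390588: f=3.638647 → w ← 0.390588 + 0.43·3.638647 = 1.955206
t=0.860000, w=1.955206: f=6.527482 → w ← 1.955206 + 0.43·6.527482 = 4.762023
w(1.29) ≈ 4.7620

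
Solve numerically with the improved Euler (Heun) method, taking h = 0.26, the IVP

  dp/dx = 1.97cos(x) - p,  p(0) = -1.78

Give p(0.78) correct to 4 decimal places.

0.0972

Heun: k1 = f(x_n, p_n); k2 = f(x_n + h, p_n + h·k1); p_{n+1} = p_n + (h/2)·(k1 + k2).
x=0.000000, p=-1.780000:
  k1 = f(0.000000, -1.780000) = 3.750000
  k2 = f(0.260000, -0.805000) = 2.708788
  p ← -1.780000 + (0.26/2)·(3.750000 + 2.708788) = -0.940358
x=0.260000, p=-0.940358:
  k1 = f(0.260000, -0.940358) = 2.844146
  k2 = f(0.520000, -0.200880) = 1.910483
  p ← -0.940358 + (0.26/2)·(2.844146 + 1.910483) = -0.322256
x=0.520000, p=-0.322256:
  k1 = f(0.520000, -0.322256) = 2.031860
  k2 = f(0.780000, 0.206028) = 1.194472
  p ← -0.322256 + (0.26/2)·(2.031860 + 1.194472) = 0.097167
p(0.78) ≈ 0.0972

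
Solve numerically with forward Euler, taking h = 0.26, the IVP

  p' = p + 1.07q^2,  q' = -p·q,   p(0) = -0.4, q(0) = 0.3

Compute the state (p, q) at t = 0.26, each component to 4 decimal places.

-0.4790, 0.3312

Euler on (p,q): p_{n+1} = p_n + h·p', q_{n+1} = q_n + h·q'.
0.000000: (-0.400000, 0.300000); f=(-0.303700, 0.120000) → (-0.478962, 0.331200)
(p(0.26), q(0.26)) ≈ (-0.4790, 0.3312)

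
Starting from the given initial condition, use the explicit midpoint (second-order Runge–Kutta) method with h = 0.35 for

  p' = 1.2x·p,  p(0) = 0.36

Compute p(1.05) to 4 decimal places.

0.6794

Midpoint: k1 = f(x_n, p_n); k2 = f(x_n + h/2, p_n + (h/2)·k1); p_{n+1} = p_n + h·k2.
x=0.000000, p=0.360000:
  k1 = f(0.000000, 0.360000) = 0.000000
  k2 = f(0.175000, 0.360000) = 0.075600
  p ← 0.360000 + 0.35·0.075600 = 0.386460
x=0.350000, p=0.386460:
  k1 = f(0.350000, 0.386460) = 0.162313
  k2 = f(0.525000, 0.414865) = 0.261365
  p ← 0.386460 + 0.35·0.261365 = 0.477938
x=0.700000, p=0.477938:
  k1 = f(0.700000, 0.477938) = 0.401468
  k2 = f(0.875000, 0.548195) = 0.575604
  p ← 0.477938 + 0.35·0.575604 = 0.679399
p(1.05) ≈ 0.6794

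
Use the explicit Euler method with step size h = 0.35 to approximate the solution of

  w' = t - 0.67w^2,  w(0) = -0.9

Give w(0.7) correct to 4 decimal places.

Euler: w_{n+1} = w_n + h·f(t_n, w_n).
t=0.000000, w=-0.900000: f=-0.542700 → w ← -0.900000 + 0.35·(-0.542700) = -1.089945
t=0.350000, w=-1.089945: f=-0.445947 → w ← -1.089945 + 0.35·(-0.445947) = -1.246026
w(0.7) ≈ -1.2460

-1.2460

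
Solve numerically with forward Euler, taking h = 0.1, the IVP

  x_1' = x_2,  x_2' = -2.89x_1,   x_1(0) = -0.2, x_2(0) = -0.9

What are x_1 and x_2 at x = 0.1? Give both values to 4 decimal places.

Euler on (x_1,x_2): x_1_{n+1} = x_1_n + h·x_1', x_2_{n+1} = x_2_n + h·x_2'.
0.000000: (-0.200000, -0.900000); f=(-0.900000, 0.578000) → (-0.290000, -0.842200)
(x_1(0.1), x_2(0.1)) ≈ (-0.2900, -0.8422)

-0.2900, -0.8422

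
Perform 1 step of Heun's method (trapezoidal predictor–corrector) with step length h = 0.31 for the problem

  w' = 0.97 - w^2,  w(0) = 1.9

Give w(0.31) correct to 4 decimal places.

1.4598

Heun: k1 = f(x_n, w_n); k2 = f(x_n + h, w_n + h·k1); w_{n+1} = w_n + (h/2)·(k1 + k2).
x=0.000000, w=1.900000:
  k1 = f(0.000000, 1.900000) = -2.640000
  k2 = f(0.310000, 1.081600) = -0.199859
  w ← 1.900000 + (0.31/2)·(-2.640000 + (-0.199859)) = 1.459822
w(0.31) ≈ 1.4598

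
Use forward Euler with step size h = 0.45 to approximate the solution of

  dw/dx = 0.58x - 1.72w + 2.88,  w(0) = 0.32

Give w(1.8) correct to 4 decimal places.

2.0823

Euler: w_{n+1} = w_n + h·f(x_n, w_n).
x=0.000000, w=0.320000: f=2.329600 → w ← 0.320000 + 0.45·2.329600 = 1.368320
x=0.450000, w=1.368320: f=0.787490 → w ← 1.368320 + 0.45·0.787490 = 1.722690
x=0.900000, w=1.722690: f=0.438973 → w ← 1.722690 + 0.45·0.438973 = 1.920228
x=1.350000, w=1.920228: f=0.360208 → w ← 1.920228 + 0.45·0.360208 = 2.082322
w(1.8) ≈ 2.0823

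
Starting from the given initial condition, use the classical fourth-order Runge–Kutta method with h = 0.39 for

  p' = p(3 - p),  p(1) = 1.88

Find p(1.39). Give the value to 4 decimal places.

RK4: k1 = f(t_n, p_n); k2 = f(t_n + h/2, p_n + (h/2)·k1); k3 = f(t_n + h/2, p_n + (h/2)·k2); k4 = f(t_n + h, p_n + h·k3); p_{n+1} = p_n + (h/6)·(k1 + 2k2 + 2k3 + k4).
t=1.000000, p=1.880000:
  k1 = f(1.000000, 1.880000) = 2.105600
  k2 = f(1.195000, 2.290592) = 1.624964
  k3 = f(1.195000, 2.196868) = 1.764375
  k4 = f(1.390000, 2.568106) = 1.109149
  p ← 1.880000 + (0.39/6)·(k1 + 2k2 + 2k3 + k4) = 2.529573
p(1.39) ≈ 2.5296

2.5296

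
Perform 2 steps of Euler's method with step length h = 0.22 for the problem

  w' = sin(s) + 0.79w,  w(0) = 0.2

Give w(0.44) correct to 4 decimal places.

Euler: w_{n+1} = w_n + h·f(s_n, w_n).
s=0.000000, w=0.200000: f=0.158000 → w ← 0.200000 + 0.22·0.158000 = 0.234760
s=0.220000, w=0.234760: f=0.403690 → w ← 0.234760 + 0.22·0.403690 = 0.323572
w(0.44) ≈ 0.3236

0.3236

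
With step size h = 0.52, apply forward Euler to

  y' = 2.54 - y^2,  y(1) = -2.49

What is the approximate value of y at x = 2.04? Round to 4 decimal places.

-13.1088

Euler: y_{n+1} = y_n + h·f(x_n, y_n).
x=1.000000, y=-2.490000: f=-3.660100 → y ← -2.490000 + 0.52·(-3.660100) = -4.393252
x=1.520000, y=-4.393252: f=-16.760663 → y ← -4.393252 + 0.52·(-16.760663) = -13.108797
y(2.04) ≈ -13.1088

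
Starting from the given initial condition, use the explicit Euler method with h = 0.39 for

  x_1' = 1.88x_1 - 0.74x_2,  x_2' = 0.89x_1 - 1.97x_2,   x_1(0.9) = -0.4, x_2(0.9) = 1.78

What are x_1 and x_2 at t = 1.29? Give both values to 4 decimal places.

-1.2070, 0.2736

Euler on (x_1,x_2): x_1_{n+1} = x_1_n + h·x_1', x_2_{n+1} = x_2_n + h·x_2'.
0.900000: (-0.400000, 1.780000); f=(-2.069200, -3.862600) → (-1.206988, 0.273586)
(x_1(1.29), x_2(1.29)) ≈ (-1.2070, 0.2736)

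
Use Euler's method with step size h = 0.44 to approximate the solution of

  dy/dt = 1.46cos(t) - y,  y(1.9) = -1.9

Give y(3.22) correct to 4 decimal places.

-1.2499

Euler: y_{n+1} = y_n + h·f(t_n, y_n).
t=1.900000, y=-1.900000: f=1.427997 → y ← -1.900000 + 0.44·1.427997 = -1.271681
t=2.340000, y=-1.271681: f=0.256159 → y ← -1.271681 + 0.44·0.256159 = -1.158971
t=2.780000, y=-1.158971: f=-0.206617 → y ← -1.158971 + 0.44·(-0.206617) = -1.249883
y(3.22) ≈ -1.2499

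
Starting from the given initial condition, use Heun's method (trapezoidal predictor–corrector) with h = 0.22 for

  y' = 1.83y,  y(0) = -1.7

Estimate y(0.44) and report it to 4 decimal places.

-3.7420

Heun: k1 = f(t_n, y_n); k2 = f(t_n + h, y_n + h·k1); y_{n+1} = y_n + (h/2)·(k1 + k2).
t=0.000000, y=-1.700000:
  k1 = f(0.000000, -1.700000) = -3.111000
  k2 = f(0.220000, -2.384420) = -4.363489
  y ← -1.700000 + (0.22/2)·(-3.111000 + (-4.363489)) = -2.522194
t=0.220000, y=-2.522194:
  k1 = f(0.220000, -2.522194) = -4.615615
  k2 = f(0.440000, -3.537629) = -6.473861
  y ← -2.522194 + (0.22/2)·(-4.615615 + (-6.473861)) = -3.742036
y(0.44) ≈ -3.7420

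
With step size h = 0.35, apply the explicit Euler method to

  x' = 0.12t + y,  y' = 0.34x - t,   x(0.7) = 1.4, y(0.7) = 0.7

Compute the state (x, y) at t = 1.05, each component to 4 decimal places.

Euler on (x,y): x_{n+1} = x_n + h·x', y_{n+1} = y_n + h·y'.
0.700000: (1.400000, 0.700000); f=(0.784000, -0.224000) → (1.674400, 0.621600)
(x(1.05), y(1.05)) ≈ (1.6744, 0.6216)

1.6744, 0.6216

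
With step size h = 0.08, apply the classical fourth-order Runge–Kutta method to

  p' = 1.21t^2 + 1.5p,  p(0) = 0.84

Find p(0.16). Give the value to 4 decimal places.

1.0696

RK4: k1 = f(t_n, p_n); k2 = f(t_n + h/2, p_n + (h/2)·k1); k3 = f(t_n + h/2, p_n + (h/2)·k2); k4 = f(t_n + h, p_n + h·k3); p_{n+1} = p_n + (h/6)·(k1 + 2k2 + 2k3 + k4).
t=0.000000, p=0.840000:
  k1 = f(0.000000, 0.840000) = 1.260000
  k2 = f(0.040000, 0.890400) = 1.337536
  k3 = f(0.040000, 0.893501) = 1.342188
  k4 = f(0.080000, 0.947375) = 1.428807
  p ← 0.840000 + (0.08/6)·(k1 + 2k2 + 2k3 + k4) = 0.947310
t=0.080000, p=0.947310:
  k1 = f(0.080000, 0.947310) = 1.428709
  k2 = f(0.120000, 1.004458) = 1.524112
  k3 = f(0.120000, 1.008275) = 1.529836
  k4 = f(0.160000, 1.069697) = 1.635521
  p ← 0.947310 + (0.08/6)·(k1 + 2k2 + 2k3 + k4) = 1.069605
p(0.16) ≈ 1.0696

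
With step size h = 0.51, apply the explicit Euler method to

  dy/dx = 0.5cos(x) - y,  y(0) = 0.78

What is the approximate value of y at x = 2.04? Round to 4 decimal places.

0.2042

Euler: y_{n+1} = y_n + h·f(x_n, y_n).
x=0.000000, y=0.780000: f=-0.280000 → y ← 0.780000 + 0.51·(-0.280000) = 0.637200
x=0.510000, y=0.637200: f=-0.200828 → y ← 0.637200 + 0.51·(-0.200828) = 0.534778
x=1.020000, y=0.534778: f=-0.273095 → y ← 0.534778 + 0.51·(-0.273095) = 0.395499
x=1.530000, y=0.395499: f=-0.375107 → y ← 0.395499 + 0.51·(-0.375107) = 0.204195
y(2.04) ≈ 0.2042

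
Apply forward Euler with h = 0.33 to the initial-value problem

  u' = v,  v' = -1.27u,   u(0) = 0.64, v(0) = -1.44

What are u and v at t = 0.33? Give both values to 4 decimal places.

0.1648, -1.7082

Euler on (u,v): u_{n+1} = u_n + h·u', v_{n+1} = v_n + h·v'.
0.000000: (0.640000, -1.440000); f=(-1.440000, -0.812800) → (0.164800, -1.708224)
(u(0.33), v(0.33)) ≈ (0.1648, -1.7082)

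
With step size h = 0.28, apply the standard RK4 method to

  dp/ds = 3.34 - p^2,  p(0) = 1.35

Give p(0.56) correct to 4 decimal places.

1.7559

RK4: k1 = f(s_n, p_n); k2 = f(s_n + h/2, p_n + (h/2)·k1); k3 = f(s_n + h/2, p_n + (h/2)·k2); k4 = f(s_n + h, p_n + h·k3); p_{n+1} = p_n + (h/6)·(k1 + 2k2 + 2k3 + k4).
s=0.000000, p=1.350000:
  k1 = f(0.000000, 1.350000) = 1.517500
  k2 = f(0.140000, 1.562450) = 0.898750
  k3 = f(0.140000, 1.475825) = 1.161941
  k4 = f(0.280000, 1.675343) = 0.533225
  p ← 1.350000 + (0.28/6)·(k1 + 2k2 + 2k3 + k4) = 1.638032
s=0.280000, p=1.638032:
  k1 = f(0.280000, 1.638032) = 0.656852
  k2 = f(0.420000, 1.729991) = 0.347131
  k3 = f(0.420000, 1.686630) = 0.495279
  k4 = f(0.560000, 1.776710) = 0.183302
  p ← 1.638032 + (0.28/6)·(k1 + 2k2 + 2k3 + k4) = 1.755864
p(0.56) ≈ 1.7559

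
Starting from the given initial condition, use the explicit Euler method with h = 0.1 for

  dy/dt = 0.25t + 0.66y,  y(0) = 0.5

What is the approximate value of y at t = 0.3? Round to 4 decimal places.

0.6133

Euler: y_{n+1} = y_n + h·f(t_n, y_n).
t=0.000000, y=0.500000: f=0.330000 → y ← 0.500000 + 0.1·0.330000 = 0.533000
t=0.100000, y=0.533000: f=0.376780 → y ← 0.533000 + 0.1·0.376780 = 0.570678
t=0.200000, y=0.570678: f=0.426647 → y ← 0.570678 + 0.1·0.426647 = 0.613343
y(0.3) ≈ 0.6133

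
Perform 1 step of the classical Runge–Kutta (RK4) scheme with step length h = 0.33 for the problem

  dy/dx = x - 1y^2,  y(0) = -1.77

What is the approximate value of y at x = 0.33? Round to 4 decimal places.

RK4: k1 = f(x_n, y_n); k2 = f(x_n + h/2, y_n + (h/2)·k1); k3 = f(x_n + h/2, y_n + (h/2)·k2); k4 = f(x_n + h, y_n + h·k3); y_{n+1} = y_n + (h/6)·(k1 + 2k2 + 2k3 + k4).
x=0.000000, y=-1.770000:
  k1 = f(0.000000, -1.770000) = -3.132900
  k2 = f(0.165000, -2.286929) = -5.065042
  k3 = f(0.165000, -2.605732) = -6.624839
  k4 = f(0.330000, -3.956197) = -15.321493
  y ← -1.770000 + (0.33/6)·(k1 + 2k2 + 2k3 + k4) = -4.070879
y(0.33) ≈ -4.0709

-4.0709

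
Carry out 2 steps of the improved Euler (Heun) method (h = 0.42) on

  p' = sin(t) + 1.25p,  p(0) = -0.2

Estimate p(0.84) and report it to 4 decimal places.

Heun: k1 = f(t_n, p_n); k2 = f(t_n + h, p_n + h·k1); p_{n+1} = p_n + (h/2)·(k1 + k2).
t=0.000000, p=-0.200000:
  k1 = f(0.000000, -0.200000) = -0.250000
  k2 = f(0.420000, -0.305000) = 0.026510
  p ← -0.200000 + (0.42/2)·(-0.250000 + 0.026510) = -0.246933
t=0.420000, p=-0.246933:
  k1 = f(0.420000, -0.246933) = 0.099094
  k2 = f(0.840000, -0.205313) = 0.488002
  p ← -0.246933 + (0.42/2)·(0.099094 + 0.488002) = -0.123643
p(0.84) ≈ -0.1236

-0.1236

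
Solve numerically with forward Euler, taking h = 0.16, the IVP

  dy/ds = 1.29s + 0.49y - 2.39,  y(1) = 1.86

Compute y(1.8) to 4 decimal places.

Euler: y_{n+1} = y_n + h·f(s_n, y_n).
s=1.000000, y=1.860000: f=-0.188600 → y ← 1.860000 + 0.16·(-0.188600) = 1.829824
s=1.160000, y=1.829824: f=0.003014 → y ← 1.829824 + 0.16·0.003014 = 1.830306
s=1.320000, y=1.830306: f=0.209650 → y ← 1.830306 + 0.16·0.209650 = 1.863850
s=1.480000, y=1.863850: f=0.432487 → y ← 1.863850 + 0.16·0.432487 = 1.933048
s=1.640000, y=1.933048: f=0.672794 → y ← 1.933048 + 0.16·0.672794 = 2.040695
y(1.8) ≈ 2.0407

2.0407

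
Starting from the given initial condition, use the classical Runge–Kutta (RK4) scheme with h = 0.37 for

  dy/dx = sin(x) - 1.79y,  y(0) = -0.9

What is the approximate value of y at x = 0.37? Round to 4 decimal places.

-0.4098

RK4: k1 = f(x_n, y_n); k2 = f(x_n + h/2, y_n + (h/2)·k1); k3 = f(x_n + h/2, y_n + (h/2)·k2); k4 = f(x_n + h, y_n + h·k3); y_{n+1} = y_n + (h/6)·(k1 + 2k2 + 2k3 + k4).
x=0.000000, y=-0.900000:
  k1 = f(0.000000, -0.900000) = 1.611000
  k2 = f(0.185000, -0.601965) = 1.261464
  k3 = f(0.185000, -0.666629) = 1.377213
  k4 = f(0.370000, -0.390431) = 1.060487
  y ← -0.900000 + (0.37/6)·(k1 + 2k2 + 2k3 + k4) = -0.409821
y(0.37) ≈ -0.4098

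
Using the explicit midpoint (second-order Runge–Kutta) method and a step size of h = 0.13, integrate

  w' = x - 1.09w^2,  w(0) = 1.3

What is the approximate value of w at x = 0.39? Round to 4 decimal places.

0.9042

Midpoint: k1 = f(x_n, w_n); k2 = f(x_n + h/2, w_n + (h/2)·k1); w_{n+1} = w_n + h·k2.
x=0.000000, w=1.300000:
  k1 = f(0.000000, 1.300000) = -1.842100
  k2 = f(0.065000, 1.180264) = -1.453394
  w ← 1.300000 + 0.13·(-1.453394) = 1.111059
x=0.130000, w=1.111059:
  k1 = f(0.130000, 1.111059) = -1.215552
  k2 = f(0.195000, 1.032048) = -0.965984
  w ← 1.111059 + 0.13·(-0.965984) = 0.985481
x=0.260000, w=0.985481:
  k1 = f(0.260000, 0.985481) = -0.798578
  k2 = f(0.325000, 0.933573) = -0.624999
  w ← 0.985481 + 0.13·(-0.624999) = 0.904231
w(0.39) ≈ 0.9042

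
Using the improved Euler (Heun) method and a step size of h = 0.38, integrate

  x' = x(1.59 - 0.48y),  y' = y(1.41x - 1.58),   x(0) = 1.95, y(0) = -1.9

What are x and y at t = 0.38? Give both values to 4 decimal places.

4.9783, -4.2951

Heun on (x,y): k1 = f(t_n, state_n); k2 = f(t_n + h, state_n + h·k1); state_{n+1} = state_n + (h/2)·(k1 + k2).
0.000000: (1.950000, -1.900000)
  k1 = (4.878900, -2.222050)
  predictor → (3.803982, -2.744379)
  k2 = (11.059324, -10.383673)
  → (4.978263, -4.295087)
(x(0.38), y(0.38)) ≈ (4.9783, -4.2951)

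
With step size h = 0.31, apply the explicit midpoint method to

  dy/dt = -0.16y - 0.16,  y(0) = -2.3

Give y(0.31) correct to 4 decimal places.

-2.2371

Midpoint: k1 = f(t_n, y_n); k2 = f(t_n + h/2, y_n + (h/2)·k1); y_{n+1} = y_n + h·k2.
t=0.000000, y=-2.300000:
  k1 = f(0.000000, -2.300000) = 0.208000
  k2 = f(0.155000, -2.267760) = 0.202842
  y ← -2.300000 + 0.31·0.202842 = -2.237119
y(0.31) ≈ -2.2371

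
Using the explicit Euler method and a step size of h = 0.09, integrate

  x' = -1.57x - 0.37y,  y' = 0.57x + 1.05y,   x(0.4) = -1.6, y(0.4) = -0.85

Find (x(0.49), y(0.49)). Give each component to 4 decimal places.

-1.3456, -1.0124

Euler on (x,y): x_{n+1} = x_n + h·x', y_{n+1} = y_n + h·y'.
0.400000: (-1.600000, -0.850000); f=(2.826500, -1.804500) → (-1.345615, -1.012405)
(x(0.49), y(0.49)) ≈ (-1.3456, -1.0124)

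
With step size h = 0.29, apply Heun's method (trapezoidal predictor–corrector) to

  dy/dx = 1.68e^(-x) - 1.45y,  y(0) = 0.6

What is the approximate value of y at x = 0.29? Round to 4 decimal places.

Heun: k1 = f(x_n, y_n); k2 = f(x_n + h, y_n + h·k1); y_{n+1} = y_n + (h/2)·(k1 + k2).
x=0.000000, y=0.600000:
  k1 = f(0.000000, 0.600000) = 0.810000
  k2 = f(0.290000, 0.834900) = 0.046478
  y ← 0.600000 + (0.29/2)·(0.810000 + 0.046478) = 0.724189
y(0.29) ≈ 0.7242

0.7242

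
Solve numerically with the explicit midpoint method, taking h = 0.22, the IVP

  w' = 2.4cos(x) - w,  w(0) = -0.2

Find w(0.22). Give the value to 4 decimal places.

0.3059

Midpoint: k1 = f(x_n, w_n); k2 = f(x_n + h/2, w_n + (h/2)·k1); w_{n+1} = w_n + h·k2.
x=0.000000, w=-0.200000:
  k1 = f(0.000000, -0.200000) = 2.600000
  k2 = f(0.110000, 0.086000) = 2.299495
  w ← -0.200000 + 0.22·2.299495 = 0.305889
w(0.22) ≈ 0.3059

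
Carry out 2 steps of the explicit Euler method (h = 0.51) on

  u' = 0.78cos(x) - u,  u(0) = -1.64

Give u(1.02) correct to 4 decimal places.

0.1483

Euler: u_{n+1} = u_n + h·f(x_n, u_n).
x=0.000000, u=-1.640000: f=2.420000 → u ← -1.640000 + 0.51·2.420000 = -0.405800
x=0.510000, u=-0.405800: f=1.086541 → u ← -0.405800 + 0.51·1.086541 = 0.148336
u(1.02) ≈ 0.1483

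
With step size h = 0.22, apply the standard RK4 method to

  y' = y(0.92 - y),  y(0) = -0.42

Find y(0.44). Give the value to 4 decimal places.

RK4: k1 = f(s_n, y_n); k2 = f(s_n + h/2, y_n + (h/2)·k1); k3 = f(s_n + h/2, y_n + (h/2)·k2); k4 = f(s_n + h, y_n + h·k3); y_{n+1} = y_n + (h/6)·(k1 + 2k2 + 2k3 + k4).
s=0.000000, y=-0.420000:
  k1 = f(0.000000, -0.420000) = -0.562800
  k2 = f(0.110000, -0.481908) = -0.675591
  k3 = f(0.110000, -0.494315) = -0.699117
  k4 = f(0.220000, -0.573806) = -0.857154
  y ← -0.420000 + (0.22/6)·(k1 + 2k2 + 2k3 + k4) = -0.572877
s=0.220000, y=-0.572877:
  k1 = f(0.220000, -0.572877) = -0.855235
  k2 = f(0.330000, -0.666953) = -1.058422
  k3 = f(0.330000, -0.689303) = -1.109298
  k4 = f(0.440000, -0.816923) = -1.418931
  y ← -0.572877 + (0.22/6)·(k1 + 2k2 + 2k3 + k4) = -0.815229
y(0.44) ≈ -0.8152

-0.8152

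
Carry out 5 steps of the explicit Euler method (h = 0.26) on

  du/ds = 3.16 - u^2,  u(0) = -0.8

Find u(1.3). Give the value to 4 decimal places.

Euler: u_{n+1} = u_n + h·f(s_n, u_n).
s=0.000000, u=-0.800000: f=2.520000 → u ← -0.800000 + 0.26·2.520000 = -0.144800
s=0.260000, u=-0.144800: f=3.139033 → u ← -0.144800 + 0.26·3.139033 = 0.671349
s=0.520000, u=0.671349: f=2.709291 → u ← 0.671349 + 0.26·2.709291 = 1.375764
s=0.780000, u=1.375764: f=1.267273 → u ← 1.375764 + 0.26·1.267273 = 1.705255
s=1.040000, u=1.705255: f=0.252105 → u ← 1.705255 + 0.26·0.252105 = 1.770802
u(1.3) ≈ 1.7708

1.7708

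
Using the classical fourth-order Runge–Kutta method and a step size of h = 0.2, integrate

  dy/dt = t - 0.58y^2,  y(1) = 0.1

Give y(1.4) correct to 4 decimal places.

0.5525

RK4: k1 = f(t_n, y_n); k2 = f(t_n + h/2, y_n + (h/2)·k1); k3 = f(t_n + h/2, y_n + (h/2)·k2); k4 = f(t_n + h, y_n + h·k3); y_{n+1} = y_n + (h/6)·(k1 + 2k2 + 2k3 + k4).
t=1.000000, y=0.100000:
  k1 = f(1.000000, 0.100000) = 0.994200
  k2 = f(1.100000, 0.199420) = 1.076934
  k3 = f(1.100000, 0.207693) = 1.074981
  k4 = f(1.200000, 0.314996) = 1.142451
  y ← 0.100000 + (0.2/6)·(k1 + 2k2 + 2k3 + k4) = 0.314683
t=1.200000, y=0.314683:
  k1 = f(1.200000, 0.314683) = 1.142565
  k2 = f(1.300000, 0.428939) = 1.193286
  k3 = f(1.300000, 0.434011) = 1.190748
  k4 = f(1.400000, 0.552832) = 1.222738
  y ← 0.314683 + (0.2/6)·(k1 + 2k2 + 2k3 + k4) = 0.552462
y(1.4) ≈ 0.5525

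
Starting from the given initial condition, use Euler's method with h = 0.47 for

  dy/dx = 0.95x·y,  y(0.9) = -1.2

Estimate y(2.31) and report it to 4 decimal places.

Euler: y_{n+1} = y_n + h·f(x_n, y_n).
x=0.900000, y=-1.200000: f=-1.026000 → y ← -1.200000 + 0.47·(-1.026000) = -1.682220
x=1.370000, y=-1.682220: f=-2.189409 → y ← -1.682220 + 0.47·(-2.189409) = -2.711242
x=1.840000, y=-2.711242: f=-4.739252 → y ← -2.711242 + 0.47·(-4.739252) = -4.938691
y(2.31) ≈ -4.9387

-4.9387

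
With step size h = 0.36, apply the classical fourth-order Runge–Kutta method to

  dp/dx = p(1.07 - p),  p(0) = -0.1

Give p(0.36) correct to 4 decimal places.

-0.1537

RK4: k1 = f(x_n, p_n); k2 = f(x_n + h/2, p_n + (h/2)·k1); k3 = f(x_n + h/2, p_n + (h/2)·k2); k4 = f(x_n + h, p_n + h·k3); p_{n+1} = p_n + (h/6)·(k1 + 2k2 + 2k3 + k4).
x=0.000000, p=-0.100000:
  k1 = f(0.000000, -0.100000) = -0.117000
  k2 = f(0.180000, -0.121060) = -0.144190
  k3 = f(0.180000, -0.125954) = -0.150635
  k4 = f(0.360000, -0.154229) = -0.188811
  p ← -0.100000 + (0.36/6)·(k1 + 2k2 + 2k3 + k4) = -0.153728
p(0.36) ≈ -0.1537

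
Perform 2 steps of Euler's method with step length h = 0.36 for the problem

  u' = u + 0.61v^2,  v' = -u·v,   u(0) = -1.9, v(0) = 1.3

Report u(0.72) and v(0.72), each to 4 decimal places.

Euler on (u,v): u_{n+1} = u_n + h·u', v_{n+1} = v_n + h·v'.
0.000000: (-1.900000, 1.300000); f=(-0.869100, 2.470000) → (-2.212876, 2.189200)
0.360000: (-2.212876, 2.189200); f=(0.710608, 4.844428) → (-1.957057, 3.933194)
(u(0.72), v(0.72)) ≈ (-1.9571, 3.9332)

-1.9571, 3.9332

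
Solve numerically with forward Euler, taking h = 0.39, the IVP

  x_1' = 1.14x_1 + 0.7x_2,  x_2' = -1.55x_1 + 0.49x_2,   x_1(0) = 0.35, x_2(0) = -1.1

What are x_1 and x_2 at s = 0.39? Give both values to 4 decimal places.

0.2053, -1.5218

Euler on (x_1,x_2): x_1_{n+1} = x_1_n + h·x_1', x_2_{n+1} = x_2_n + h·x_2'.
0.000000: (0.350000, -1.100000); f=(-0.371000, -1.081500) → (0.205310, -1.521785)
(x_1(0.39), x_2(0.39)) ≈ (0.2053, -1.5218)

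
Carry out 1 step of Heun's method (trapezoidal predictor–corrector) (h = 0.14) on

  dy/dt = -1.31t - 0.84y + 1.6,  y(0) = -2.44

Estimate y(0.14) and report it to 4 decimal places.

Heun: k1 = f(t_n, y_n); k2 = f(t_n + h, y_n + h·k1); y_{n+1} = y_n + (h/2)·(k1 + k2).
t=0.000000, y=-2.440000:
  k1 = f(0.000000, -2.440000) = 3.649600
  k2 = f(0.140000, -1.929056) = 3.037007
  y ← -2.440000 + (0.14/2)·(3.649600 + 3.037007) = -1.971938
y(0.14) ≈ -1.9719

-1.9719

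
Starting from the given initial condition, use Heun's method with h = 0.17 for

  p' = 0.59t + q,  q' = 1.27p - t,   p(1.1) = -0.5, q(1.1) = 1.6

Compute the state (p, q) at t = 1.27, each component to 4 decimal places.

-0.1342, 1.3319

Heun on (p,q): k1 = f(t_n, state_n); k2 = f(t_n + h, state_n + h·k1); state_{n+1} = state_n + (h/2)·(k1 + k2).
1.100000: (-0.500000, 1.600000)
  k1 = (2.249000, -1.735000)
  predictor → (-0.117670, 1.305050)
  k2 = (2.054350, -1.419441)
  → (-0.134215, 1.331873)
(p(1.27), q(1.27)) ≈ (-0.1342, 1.3319)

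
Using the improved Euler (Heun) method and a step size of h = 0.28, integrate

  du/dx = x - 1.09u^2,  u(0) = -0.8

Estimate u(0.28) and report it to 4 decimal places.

-1.0096

Heun: k1 = f(x_n, u_n); k2 = f(x_n + h, u_n + h·k1); u_{n+1} = u_n + (h/2)·(k1 + k2).
x=0.000000, u=-0.800000:
  k1 = f(0.000000, -0.800000) = -0.697600
  k2 = f(0.280000, -0.995328) = -0.799839
  u ← -0.800000 + (0.28/2)·(-0.697600 + (-0.799839)) = -1.009641
u(0.28) ≈ -1.0096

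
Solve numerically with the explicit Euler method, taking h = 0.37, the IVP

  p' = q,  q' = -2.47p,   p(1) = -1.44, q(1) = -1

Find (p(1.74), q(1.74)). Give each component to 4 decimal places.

Euler on (p,q): p_{n+1} = p_n + h·p', q_{n+1} = q_n + h·q'.
1.000000: (-1.440000, -1.000000); f=(-1.000000, 3.556800) → (-1.810000, 0.316016)
1.370000: (-1.810000, 0.316016); f=(0.316016, 4.470700) → (-1.693074, 1.970175)
(p(1.74), q(1.74)) ≈ (-1.6931, 1.9702)

-1.6931, 1.9702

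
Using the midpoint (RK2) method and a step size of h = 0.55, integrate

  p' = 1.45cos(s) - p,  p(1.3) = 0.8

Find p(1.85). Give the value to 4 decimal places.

0.4190

Midpoint: k1 = f(s_n, p_n); k2 = f(s_n + h/2, p_n + (h/2)·k1); p_{n+1} = p_n + h·k2.
s=1.300000, p=0.800000:
  k1 = f(1.300000, 0.800000) = -0.412127
  k2 = f(1.575000, 0.686665) = -0.692760
  p ← 0.800000 + 0.55·(-0.692760) = 0.418982
p(1.85) ≈ 0.4190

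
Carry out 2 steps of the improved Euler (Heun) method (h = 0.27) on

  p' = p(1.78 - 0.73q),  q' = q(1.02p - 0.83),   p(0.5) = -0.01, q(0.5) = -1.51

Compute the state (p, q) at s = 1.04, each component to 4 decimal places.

-0.0390, -0.9582

Heun on (p,q): k1 = f(s_n, state_n); k2 = f(s_n + h, state_n + h·k1); state_{n+1} = state_n + (h/2)·(k1 + k2).
0.500000: (-0.010000, -1.510000)
  k1 = (-0.028823, 1.268702)
  predictor → (-0.017782, -1.167450)
  k2 = (-0.046807, 0.990159)
  → (-0.020210, -1.205054)
0.770000: (-0.020210, -1.205054)
  k1 = (-0.053752, 1.025036)
  predictor → (-0.034723, -0.928294)
  k2 = (-0.085338, 0.803362)
  → (-0.038987, -0.958220)
(p(1.04), q(1.04)) ≈ (-0.0390, -0.9582)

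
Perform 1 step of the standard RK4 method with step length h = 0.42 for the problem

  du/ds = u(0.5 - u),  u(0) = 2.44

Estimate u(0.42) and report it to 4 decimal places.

RK4: k1 = f(s_n, u_n); k2 = f(s_n + h/2, u_n + (h/2)·k1); k3 = f(s_n + h/2, u_n + (h/2)·k2); k4 = f(s_n + h, u_n + h·k3); u_{n+1} = u_n + (h/6)·(k1 + 2k2 + 2k3 + k4).
s=0.000000, u=2.440000:
  k1 = f(0.000000, 2.440000) = -4.733600
  k2 = f(0.210000, 1.445944) = -1.367782
  k3 = f(0.210000, 2.152766) = -3.558018
  k4 = f(0.420000, 0.945633) = -0.421405
  u ← 2.440000 + (0.42/6)·(k1 + 2k2 + 2k3 + k4) = 1.389538
u(0.42) ≈ 1.3895

1.3895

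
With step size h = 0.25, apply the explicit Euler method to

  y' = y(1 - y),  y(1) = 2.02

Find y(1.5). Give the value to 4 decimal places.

1.3149

Euler: y_{n+1} = y_n + h·f(x_n, y_n).
x=1.000000, y=2.020000: f=-2.060400 → y ← 2.020000 + 0.25·(-2.060400) = 1.504900
x=1.250000, y=1.504900: f=-0.759824 → y ← 1.504900 + 0.25·(-0.759824) = 1.314944
y(1.5) ≈ 1.3149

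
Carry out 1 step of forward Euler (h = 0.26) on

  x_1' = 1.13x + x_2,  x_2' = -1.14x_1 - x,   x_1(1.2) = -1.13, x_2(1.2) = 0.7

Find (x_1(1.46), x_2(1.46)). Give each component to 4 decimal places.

Euler on (x_1,x_2): x_1_{n+1} = x_1_n + h·x_1', x_2_{n+1} = x_2_n + h·x_2'.
1.200000: (-1.130000, 0.700000); f=(2.056000, 0.088200) → (-0.595440, 0.722932)
(x_1(1.46), x_2(1.46)) ≈ (-0.5954, 0.7229)

-0.5954, 0.7229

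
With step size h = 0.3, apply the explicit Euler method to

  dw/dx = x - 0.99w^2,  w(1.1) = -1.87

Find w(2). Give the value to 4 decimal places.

-8.6975

Euler: w_{n+1} = w_n + h·f(x_n, w_n).
x=1.100000, w=-1.870000: f=-2.361931 → w ← -1.870000 + 0.3·(-2.361931) = -2.578579
x=1.400000, w=-2.578579: f=-5.182580 → w ← -2.578579 + 0.3·(-5.182580) = -4.133353
x=1.700000, w=-4.133353: f=-15.213765 → w ← -4.133353 + 0.3·(-15.213765) = -8.697483
w(2) ≈ -8.6975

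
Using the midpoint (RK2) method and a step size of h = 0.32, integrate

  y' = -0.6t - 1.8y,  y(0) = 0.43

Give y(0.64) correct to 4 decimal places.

0.0570

Midpoint: k1 = f(t_n, y_n); k2 = f(t_n + h/2, y_n + (h/2)·k1); y_{n+1} = y_n + h·k2.
t=0.000000, y=0.430000:
  k1 = f(0.000000, 0.430000) = -0.774000
  k2 = f(0.160000, 0.306160) = -0.647088
  y ← 0.430000 + 0.32·(-0.647088) = 0.222932
t=0.320000, y=0.222932:
  k1 = f(0.320000, 0.222932) = -0.593277
  k2 = f(0.480000, 0.128007) = -0.518413
  y ← 0.222932 + 0.32·(-0.518413) = 0.057040
y(0.64) ≈ 0.0570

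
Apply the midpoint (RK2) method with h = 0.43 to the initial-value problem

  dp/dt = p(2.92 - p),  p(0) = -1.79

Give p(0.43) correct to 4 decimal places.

-11.8945

Midpoint: k1 = f(t_n, p_n); k2 = f(t_n + h/2, p_n + (h/2)·k1); p_{n+1} = p_n + h·k2.
t=0.000000, p=-1.790000:
  k1 = f(0.000000, -1.790000) = -8.430900
  k2 = f(0.215000, -3.602644) = -23.498759
  p ← -1.790000 + 0.43·(-23.498759) = -11.894466
p(0.43) ≈ -11.8945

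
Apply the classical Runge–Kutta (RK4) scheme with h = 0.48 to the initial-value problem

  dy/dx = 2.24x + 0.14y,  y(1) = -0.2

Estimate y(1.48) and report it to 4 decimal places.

1.1622

RK4: k1 = f(x_n, y_n); k2 = f(x_n + h/2, y_n + (h/2)·k1); k3 = f(x_n + h/2, y_n + (h/2)·k2); k4 = f(x_n + h, y_n + h·k3); y_{n+1} = y_n + (h/6)·(k1 + 2k2 + 2k3 + k4).
x=1.000000, y=-0.200000:
  k1 = f(1.000000, -0.200000) = 2.212000
  k2 = f(1.240000, 0.330880) = 2.823923
  k3 = f(1.240000, 0.477742) = 2.844484
  k4 = f(1.480000, 1.165352) = 3.478349
  y ← -0.200000 + (0.48/6)·(k1 + 2k2 + 2k3 + k4) = 1.162173
y(1.48) ≈ 1.1622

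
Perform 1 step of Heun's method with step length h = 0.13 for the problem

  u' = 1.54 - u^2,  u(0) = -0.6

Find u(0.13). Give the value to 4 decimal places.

-0.4362

Heun: k1 = f(x_n, u_n); k2 = f(x_n + h, u_n + h·k1); u_{n+1} = u_n + (h/2)·(k1 + k2).
x=0.000000, u=-0.600000:
  k1 = f(0.000000, -0.600000) = 1.180000
  k2 = f(0.130000, -0.446600) = 1.340548
  u ← -0.600000 + (0.13/2)·(1.180000 + 1.340548) = -0.436164
u(0.13) ≈ -0.4362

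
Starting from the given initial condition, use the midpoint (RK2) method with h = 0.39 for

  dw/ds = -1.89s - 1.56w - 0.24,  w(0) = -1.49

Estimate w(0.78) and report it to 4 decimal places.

-1.0248

Midpoint: k1 = f(s_n, w_n); k2 = f(s_n + h/2, w_n + (h/2)·k1); w_{n+1} = w_n + h·k2.
s=0.000000, w=-1.490000:
  k1 = f(0.000000, -1.490000) = 2.084400
  k2 = f(0.195000, -1.083542) = 1.081776
  w ← -1.490000 + 0.39·1.081776 = -1.068108
s=0.390000, w=-1.068108:
  k1 = f(0.390000, -1.068108) = 0.689148
  k2 = f(0.585000, -0.933724) = 0.110959
  w ← -1.068108 + 0.39·0.110959 = -1.024834
w(0.78) ≈ -1.0248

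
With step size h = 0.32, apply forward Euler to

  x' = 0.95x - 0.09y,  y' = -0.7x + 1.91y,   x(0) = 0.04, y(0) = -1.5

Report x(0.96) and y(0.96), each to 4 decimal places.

0.3664, -6.3751

Euler on (x,y): x_{n+1} = x_n + h·x', y_{n+1} = y_n + h·y'.
0.000000: (0.040000, -1.500000); f=(0.173000, -2.893000) → (0.095360, -2.425760)
0.320000: (0.095360, -2.425760); f=(0.308910, -4.699954) → (0.194211, -3.929745)
0.640000: (0.194211, -3.929745); f=(0.538178, -7.641761) → (0.366428, -6.375109)
(x(0.96), y(0.96)) ≈ (0.3664, -6.3751)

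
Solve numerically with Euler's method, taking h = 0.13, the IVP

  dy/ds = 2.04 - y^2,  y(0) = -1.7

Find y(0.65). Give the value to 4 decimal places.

Euler: y_{n+1} = y_n + h·f(s_n, y_n).
s=0.000000, y=-1.700000: f=-0.850000 → y ← -1.700000 + 0.13·(-0.850000) = -1.810500
s=0.130000, y=-1.810500: f=-1.237910 → y ← -1.810500 + 0.13·(-1.237910) = -1.971428
s=0.260000, y=-1.971428: f=-1.846530 → y ← -1.971428 + 0.13·(-1.846530) = -2.211477
s=0.390000, y=-2.211477: f=-2.850631 → y ← -2.211477 + 0.13·(-2.850631) = -2.582059
s=0.520000, y=-2.582059: f=-4.627030 → y ← -2.582059 + 0.13·(-4.627030) = -3.183573
y(0.65) ≈ -3.1836

-3.1836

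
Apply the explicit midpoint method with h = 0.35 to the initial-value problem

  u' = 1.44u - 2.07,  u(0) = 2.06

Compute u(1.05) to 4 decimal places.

4.1384

Midpoint: k1 = f(x_n, u_n); k2 = f(x_n + h/2, u_n + (h/2)·k1); u_{n+1} = u_n + h·k2.
x=0.000000, u=2.060000:
  k1 = f(0.000000, 2.060000) = 0.896400
  k2 = f(0.175000, 2.216870) = 1.122293
  u ← 2.060000 + 0.35·1.122293 = 2.452802
x=0.350000, u=2.452802:
  k1 = f(0.350000, 2.452802) = 1.462036
  k2 = f(0.525000, 2.708659) = 1.830469
  u ← 2.452802 + 0.35·1.830469 = 3.093466
x=0.700000, u=3.093466:
  k1 = f(0.700000, 3.093466) = 2.384592
  k2 = f(0.875000, 3.510770) = 2.985509
  u ← 3.093466 + 0.35·2.985509 = 4.138395
u(1.05) ≈ 4.1384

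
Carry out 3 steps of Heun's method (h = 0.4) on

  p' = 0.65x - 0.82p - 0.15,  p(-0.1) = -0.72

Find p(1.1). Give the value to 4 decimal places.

-0.0831

Heun: k1 = f(x_n, p_n); k2 = f(x_n + h, p_n + h·k1); p_{n+1} = p_n + (h/2)·(k1 + k2).
x=-0.100000, p=-0.720000:
  k1 = f(-0.100000, -0.720000) = 0.375400
  k2 = f(0.300000, -0.569840) = 0.512269
  p ← -0.720000 + (0.4/2)·(0.375400 + 0.512269) = -0.542466
x=0.300000, p=-0.542466:
  k1 = f(0.300000, -0.542466) = 0.489822
  k2 = f(0.700000, -0.346537) = 0.589161
  p ← -0.542466 + (0.4/2)·(0.489822 + 0.589161) = -0.326670
x=0.700000, p=-0.326670:
  k1 = f(0.700000, -0.326670) = 0.572869
  k2 = f(1.100000, -0.097522) = 0.644968
  p ← -0.326670 + (0.4/2)·(0.572869 + 0.644968) = -0.083102
p(1.1) ≈ -0.0831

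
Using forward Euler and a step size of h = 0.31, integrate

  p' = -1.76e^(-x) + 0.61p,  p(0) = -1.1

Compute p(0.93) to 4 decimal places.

Euler: p_{n+1} = p_n + h·f(x_n, p_n).
x=0.000000, p=-1.100000: f=-2.431000 → p ← -1.100000 + 0.31·(-2.431000) = -1.853610
x=0.310000, p=-1.853610: f=-2.421569 → p ← -1.853610 + 0.31·(-2.421569) = -2.604296
x=0.620000, p=-2.604296: f=-2.535403 → p ← -2.604296 + 0.31·(-2.535403) = -3.390271
p(0.93) ≈ -3.3903

-3.3903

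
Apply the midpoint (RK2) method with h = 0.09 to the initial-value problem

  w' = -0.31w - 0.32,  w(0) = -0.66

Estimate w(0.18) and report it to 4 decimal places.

-0.6802

Midpoint: k1 = f(t_n, w_n); k2 = f(t_n + h/2, w_n + (h/2)·k1); w_{n+1} = w_n + h·k2.
t=0.000000, w=-0.660000:
  k1 = f(0.000000, -0.660000) = -0.115400
  k2 = f(0.045000, -0.665193) = -0.113790
  w ← -0.660000 + 0.09·(-0.113790) = -0.670241
t=0.090000, w=-0.670241:
  k1 = f(0.090000, -0.670241) = -0.112225
  k2 = f(0.135000, -0.675291) = -0.110660
  w ← -0.670241 + 0.09·(-0.110660) = -0.680200
w(0.18) ≈ -0.6802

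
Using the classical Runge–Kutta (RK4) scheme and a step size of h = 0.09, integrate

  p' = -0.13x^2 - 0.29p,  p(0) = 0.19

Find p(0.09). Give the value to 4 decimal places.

0.1851

RK4: k1 = f(x_n, p_n); k2 = f(x_n + h/2, p_n + (h/2)·k1); k3 = f(x_n + h/2, p_n + (h/2)·k2); k4 = f(x_n + h, p_n + h·k3); p_{n+1} = p_n + (h/6)·(k1 + 2k2 + 2k3 + k4).
x=0.000000, p=0.190000:
  k1 = f(0.000000, 0.190000) = -0.055100
  k2 = f(0.045000, 0.187521) = -0.054644
  k3 = f(0.045000, 0.187541) = -0.054650
  k4 = f(0.090000, 0.185081) = -0.054727
  p ← 0.190000 + (0.09/6)·(k1 + 2k2 + 2k3 + k4) = 0.185074
p(0.09) ≈ 0.1851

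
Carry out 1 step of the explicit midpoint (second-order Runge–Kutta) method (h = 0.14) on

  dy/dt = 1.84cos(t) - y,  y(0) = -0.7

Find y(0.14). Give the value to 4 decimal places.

Midpoint: k1 = f(t_n, y_n); k2 = f(t_n + h/2, y_n + (h/2)·k1); y_{n+1} = y_n + h·k2.
t=0.000000, y=-0.700000:
  k1 = f(0.000000, -0.700000) = 2.540000
  k2 = f(0.070000, -0.522200) = 2.357694
  y ← -0.700000 + 0.14·2.357694 = -0.369923
y(0.14) ≈ -0.3699

-0.3699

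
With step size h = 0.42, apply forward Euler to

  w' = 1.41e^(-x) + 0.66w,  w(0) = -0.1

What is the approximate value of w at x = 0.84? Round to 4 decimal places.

Euler: w_{n+1} = w_n + h·f(x_n, w_n).
x=0.000000, w=-0.100000: f=1.344000 → w ← -0.100000 + 0.42·1.344000 = 0.464480
x=0.420000, w=0.464480: f=1.232993 → w ← 0.464480 + 0.42·1.232993 = 0.982337
w(0.84) ≈ 0.9823

0.9823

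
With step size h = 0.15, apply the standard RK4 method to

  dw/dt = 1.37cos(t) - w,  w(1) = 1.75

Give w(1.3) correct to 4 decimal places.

RK4: k1 = f(t_n, w_n); k2 = f(t_n + h/2, w_n + (h/2)·k1); k3 = f(t_n + h/2, w_n + (h/2)·k2); k4 = f(t_n + h, w_n + h·k3); w_{n+1} = w_n + (h/6)·(k1 + 2k2 + 2k3 + k4).
t=1.000000, w=1.750000:
  k1 = f(1.000000, 1.750000) = -1.009786
  k2 = f(1.075000, 1.674266) = -1.022513
  k3 = f(1.075000, 1.673312) = -1.021558
  k4 = f(1.150000, 1.596766) = -1.037138
  w ← 1.750000 + (0.15/6)·(k1 + 2k2 + 2k3 + k4) = 1.596623
t=1.150000, w=1.596623:
  k1 = f(1.150000, 1.596623) = -1.036996
  k2 = f(1.225000, 1.518849) = -1.054493
  k3 = f(1.225000, 1.517536) = -1.053180
  k4 = f(1.300000, 1.438646) = -1.072173
  w ← 1.596623 + (0.15/6)·(k1 + 2k2 + 2k3 + k4) = 1.438510
w(1.3) ≈ 1.4385

1.4385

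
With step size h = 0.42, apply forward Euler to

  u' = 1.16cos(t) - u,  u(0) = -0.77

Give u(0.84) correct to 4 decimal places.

Euler: u_{n+1} = u_n + h·f(t_n, u_n).
t=0.000000, u=-0.770000: f=1.930000 → u ← -0.770000 + 0.42·1.930000 = 0.040600
t=0.420000, u=0.040600: f=1.018583 → u ← 0.040600 + 0.42·1.018583 = 0.468405
u(0.84) ≈ 0.4684

0.4684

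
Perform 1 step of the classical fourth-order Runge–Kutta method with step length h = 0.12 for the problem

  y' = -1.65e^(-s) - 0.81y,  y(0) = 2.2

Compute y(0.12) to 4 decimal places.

1.8186

RK4: k1 = f(s_n, y_n); k2 = f(s_n + h/2, y_n + (h/2)·k1); k3 = f(s_n + h/2, y_n + (h/2)·k2); k4 = f(s_n + h, y_n + h·k3); y_{n+1} = y_n + (h/6)·(k1 + 2k2 + 2k3 + k4).
s=0.000000, y=2.200000:
  k1 = f(0.000000, 2.200000) = -3.432000
  k2 = f(0.060000, 1.994080) = -3.169116
  k3 = f(0.060000, 2.009853) = -3.181892
  k4 = f(0.120000, 1.818173) = -2.936139
  y ← 2.200000 + (0.12/6)·(k1 + 2k2 + 2k3 + k4) = 1.818597
y(0.12) ≈ 1.8186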